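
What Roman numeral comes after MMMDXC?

MMMDXC = 3590, so the next integer is 3590 + 1 = 3591

MMMDXCI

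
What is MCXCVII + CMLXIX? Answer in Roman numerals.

MCXCVII = 1197
CMLXIX = 969
1197 + 969 = 2166

MMCLXVI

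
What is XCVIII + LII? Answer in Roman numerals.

XCVIII = 98
LII = 52
98 + 52 = 150

CL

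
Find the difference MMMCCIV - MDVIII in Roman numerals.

MMMCCIV = 3204
MDVIII = 1508
3204 - 1508 = 1696

MDCXCVI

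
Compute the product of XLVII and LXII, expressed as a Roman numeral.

XLVII = 47
LXII = 62
47 × 62 = 2914

MMCMXIV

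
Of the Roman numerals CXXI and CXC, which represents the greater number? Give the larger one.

CXXI = 121
CXC = 190
190 is larger

CXC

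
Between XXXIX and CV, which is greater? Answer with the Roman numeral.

XXXIX = 39
CV = 105
105 is larger

CV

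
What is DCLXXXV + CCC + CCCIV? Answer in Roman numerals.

DCLXXXV = 685, CCC = 300, CCCIV = 304
685 + 300 = 985
985 + 304 = 1289

MCCLXXXIX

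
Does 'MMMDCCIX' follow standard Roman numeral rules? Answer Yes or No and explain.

'MMMDCCIX': Check the rules: uses only the symbols I, V, X, L, C, D, M; no symbol is repeated more than three times in a row; V, L and D each appear at most once; the only place a smaller symbol precedes a larger one is the allowed subtractive pair IX, the symbol right after such a pair (if any) is smaller than the pair's first symbol, and otherwise the values never increase from left to right. Value: M (1000) + M (1000) + M (1000) + D (500) + C (100) + C (100) + IX (9) = 3709. So it is a valid standard Roman numeral.

Yes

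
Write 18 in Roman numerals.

Convert 18 to Roman numerals:
  18 contains 1×10 (X)
  8 contains 1×5 (V)
  3 contains 3×1 (III)

XVIII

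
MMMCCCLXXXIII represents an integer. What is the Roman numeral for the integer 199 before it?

MMMCCCLXXXIII = 3383
3383 - 199 = 3184

MMMCLXXXIV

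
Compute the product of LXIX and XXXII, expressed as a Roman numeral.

LXIX = 69
XXXII = 32
69 × 32 = 2208

MMCCVIII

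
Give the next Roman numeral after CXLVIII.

CXLVIII = 148, so the next integer is 148 + 1 = 149

CXLIX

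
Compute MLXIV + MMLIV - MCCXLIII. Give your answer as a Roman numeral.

MLXIV = 1064, MMLIV = 2054, MCCXLIII = 1243
1064 + 2054 = 3118
3118 - 1243 = 1875

MDCCCLXXV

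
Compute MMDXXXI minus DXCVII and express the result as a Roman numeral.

MMDXXXI = 2531
DXCVII = 597
2531 - 597 = 1934

MCMXXXIV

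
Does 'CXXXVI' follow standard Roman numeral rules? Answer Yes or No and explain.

'CXXXVI': Check the rules: uses only the symbols I, V, X, L, C, D, M; no symbol is repeated more than three times in a row; V, L and D each appear at most once; no smaller symbol precedes a larger one (values never increase from left to right). Value: C (100) + X (10) + X (10) + X (10) + V (5) + I (1) = 136. So it is a valid standard Roman numeral.

Yes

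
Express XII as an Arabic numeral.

XII: X=10, I=1, I=1
10 + 1 + 1 = 12

12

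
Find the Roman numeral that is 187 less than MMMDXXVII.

MMMDXXVII = 3527
3527 - 187 = 3340

MMMCCCXL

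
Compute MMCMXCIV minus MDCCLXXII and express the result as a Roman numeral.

MMCMXCIV = 2994
MDCCLXXII = 1772
2994 - 1772 = 1222

MCCXXII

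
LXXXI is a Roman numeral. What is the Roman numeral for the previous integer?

LXXXI = 81; previous is 80

LXXX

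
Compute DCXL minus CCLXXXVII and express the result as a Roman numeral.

DCXL = 640
CCLXXXVII = 287
640 - 287 = 353

CCCLIII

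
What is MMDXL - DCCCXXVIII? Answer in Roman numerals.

MMDXL = 2540
DCCCXXVIII = 828
2540 - 828 = 1712

MDCCXII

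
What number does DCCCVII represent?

DCCCVII: D=500, C=100, C=100, C=100, V=5, I=1, I=1
500 + 100 + 100 + 100 + 5 + 1 + 1 = 807

807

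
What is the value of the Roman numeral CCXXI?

CCXXI: C=100, C=100, X=10, X=10, I=1
100 + 100 + 10 + 10 + 1 = 221

221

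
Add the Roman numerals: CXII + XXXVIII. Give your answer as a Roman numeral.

CXII = 112
XXXVIII = 38
112 + 38 = 150

CL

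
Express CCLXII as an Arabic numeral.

CCLXII: C=100, C=100, L=50, X=10, I=1, I=1
100 + 100 + 50 + 10 + 1 + 1 = 262

262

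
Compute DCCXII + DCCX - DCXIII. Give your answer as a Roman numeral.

DCCXII = 712, DCCX = 710, DCXIII = 613
712 + 710 = 1422
1422 - 613 = 809

DCCCIX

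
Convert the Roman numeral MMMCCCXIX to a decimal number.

MMMCCCXIX: M=1000, M=1000, M=1000, C=100, C=100, C=100, X=10, IX=9
1000 + 1000 + 1000 + 100 + 100 + 100 + 10 + 9 = 3319

3319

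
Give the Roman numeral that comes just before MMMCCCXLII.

MMMCCCXLII = 3342; previous is 3341

MMMCCCXLI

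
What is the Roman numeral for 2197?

Convert 2197 to Roman numerals:
  2197 contains 2×1000 (MM)
  197 contains 1×100 (C)
  97 contains 1×90 (XC)
  7 contains 1×5 (V)
  2 contains 2×1 (II)

MMCXCVII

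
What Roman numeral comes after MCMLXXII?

MCMLXXII = 1972, so the next integer is 1972 + 1 = 1973

MCMLXXIII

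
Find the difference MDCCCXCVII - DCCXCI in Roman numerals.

MDCCCXCVII = 1897
DCCXCI = 791
1897 - 791 = 1106

MCVI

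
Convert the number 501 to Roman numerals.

Convert 501 to Roman numerals:
  501 contains 1×500 (D)
  1 contains 1×1 (I)

DI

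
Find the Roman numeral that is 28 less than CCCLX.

CCCLX = 360
360 - 28 = 332

CCCXXXII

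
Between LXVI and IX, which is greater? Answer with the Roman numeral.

LXVI = 66
IX = 9
66 is larger

LXVI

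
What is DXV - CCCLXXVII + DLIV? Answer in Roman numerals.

DXV = 515, CCCLXXVII = 377, DLIV = 554
515 - 377 = 138
138 + 554 = 692

DCXCII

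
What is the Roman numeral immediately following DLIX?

DLIX = 559; next is 560

DLX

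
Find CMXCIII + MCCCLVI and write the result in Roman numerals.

CMXCIII = 993
MCCCLVI = 1356
993 + 1356 = 2349

MMCCCXLIX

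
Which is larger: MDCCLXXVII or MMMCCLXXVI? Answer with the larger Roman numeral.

MDCCLXXVII = 1777
MMMCCLXXVI = 3276
3276 is larger

MMMCCLXXVI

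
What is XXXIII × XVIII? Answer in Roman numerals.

XXXIII = 33
XVIII = 18
33 × 18 = 594

DXCIV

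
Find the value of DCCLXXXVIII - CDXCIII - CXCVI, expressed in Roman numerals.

DCCLXXXVIII = 788, CDXCIII = 493, CXCVI = 196
788 - 493 = 295
295 - 196 = 99

XCIX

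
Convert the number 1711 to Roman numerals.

Convert 1711 to Roman numerals:
  1711 contains 1×1000 (M)
  711 contains 1×500 (D)
  211 contains 2×100 (CC)
  11 contains 1×10 (X)
  1 contains 1×1 (I)

MDCCXI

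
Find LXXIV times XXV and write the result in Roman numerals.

LXXIV = 74
XXV = 25
74 × 25 = 1850

MDCCCL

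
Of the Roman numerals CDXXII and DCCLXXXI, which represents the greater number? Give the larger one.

CDXXII = 422
DCCLXXXI = 781
781 is larger

DCCLXXXI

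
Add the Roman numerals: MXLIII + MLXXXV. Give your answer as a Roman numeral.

MXLIII = 1043
MLXXXV = 1085
1043 + 1085 = 2128

MMCXXVIII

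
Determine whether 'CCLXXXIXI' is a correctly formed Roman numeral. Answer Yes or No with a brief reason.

'CCLXXXIXI': I cannot come right after the subtractive pair IX: once I is subtracted in IX, the next symbol must be smaller than I

No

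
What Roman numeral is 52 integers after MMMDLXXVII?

MMMDLXXVII = 3577
3577 + 52 = 3629

MMMDCXXIX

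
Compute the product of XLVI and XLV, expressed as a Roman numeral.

XLVI = 46
XLV = 45
46 × 45 = 2070

MMLXX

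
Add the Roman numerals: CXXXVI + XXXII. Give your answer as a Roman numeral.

CXXXVI = 136
XXXII = 32
136 + 32 = 168

CLXVIII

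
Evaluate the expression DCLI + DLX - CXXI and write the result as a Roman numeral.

DCLI = 651, DLX = 560, CXXI = 121
651 + 560 = 1211
1211 - 121 = 1090

MXC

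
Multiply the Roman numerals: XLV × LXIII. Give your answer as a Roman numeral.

XLV = 45
LXIII = 63
45 × 63 = 2835

MMDCCCXXXV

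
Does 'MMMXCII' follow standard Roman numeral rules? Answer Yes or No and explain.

'MMMXCII': Check the rules: uses only the symbols I, V, X, L, C, D, M; no symbol is repeated more than three times in a row; V, L and D each appear at most once; the only place a smaller symbol precedes a larger one is the allowed subtractive pair XC, the symbol right after such a pair (if any) is smaller than the pair's first symbol, and otherwise the values never increase from left to right. Value: M (1000) + M (1000) + M (1000) + XC (90) + I (1) + I (1) = 3092. So it is a valid standard Roman numeral.

Yes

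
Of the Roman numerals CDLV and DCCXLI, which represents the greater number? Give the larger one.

CDLV = 455
DCCXLI = 741
741 is larger

DCCXLI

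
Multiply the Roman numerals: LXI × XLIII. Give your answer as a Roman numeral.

LXI = 61
XLIII = 43
61 × 43 = 2623

MMDCXXIII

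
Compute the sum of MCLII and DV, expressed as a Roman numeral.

MCLII = 1152
DV = 505
1152 + 505 = 1657

MDCLVII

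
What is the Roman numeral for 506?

Convert 506 to Roman numerals:
  506 contains 1×500 (D)
  6 contains 1×5 (V)
  1 contains 1×1 (I)

DVI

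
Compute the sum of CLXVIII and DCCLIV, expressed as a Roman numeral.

CLXVIII = 168
DCCLIV = 754
168 + 754 = 922

CMXXII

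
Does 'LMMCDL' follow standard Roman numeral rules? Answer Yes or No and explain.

'LMMCDL': L should not appear more than once

No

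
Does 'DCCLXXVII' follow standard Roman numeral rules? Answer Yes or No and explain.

'DCCLXXVII': Check the rules: uses only the symbols I, V, X, L, C, D, M; no symbol is repeated more than three times in a row; V, L and D each appear at most once; no smaller symbol precedes a larger one (values never increase from left to right). Value: D (500) + C (100) + C (100) + L (50) + X (10) + X (10) + V (5) + I (1) + I (1) = 777. So it is a valid standard Roman numeral.

Yes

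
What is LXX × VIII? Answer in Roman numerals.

LXX = 70
VIII = 8
70 × 8 = 560

DLX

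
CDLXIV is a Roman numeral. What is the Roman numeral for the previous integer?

CDLXIV = 464, so the previous integer is 464 - 1 = 463

CDLXIII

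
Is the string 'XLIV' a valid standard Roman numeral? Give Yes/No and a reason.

'XLIV': Check the rules: uses only the symbols I, V, X, L, C, D, M; no symbol is repeated more than three times in a row; V, L and D each appear at most once; the only places a smaller symbol precedes a larger one are the allowed subtractive pairs XL, IV, the symbol right after such a pair (if any) is smaller than the pair's first symbol, and otherwise the values never increase from left to right. Value: XL (40) + IV (4) = 44. So it is a valid standard Roman numeral.

Yes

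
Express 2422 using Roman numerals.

Convert 2422 to Roman numerals:
  2422 contains 2×1000 (MM)
  422 contains 1×400 (CD)
  22 contains 2×10 (XX)
  2 contains 2×1 (II)

MMCDXXII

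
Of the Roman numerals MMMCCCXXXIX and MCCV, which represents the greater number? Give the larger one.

MMMCCCXXXIX = 3339
MCCV = 1205
3339 is larger

MMMCCCXXXIX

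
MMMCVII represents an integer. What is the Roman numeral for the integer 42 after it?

MMMCVII = 3107
3107 + 42 = 3149

MMMCXLIX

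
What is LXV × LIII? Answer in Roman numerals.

LXV = 65
LIII = 53
65 × 53 = 3445

MMMCDXLV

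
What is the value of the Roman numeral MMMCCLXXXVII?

MMMCCLXXXVII: M=1000, M=1000, M=1000, C=100, C=100, L=50, X=10, X=10, X=10, V=5, I=1, I=1
1000 + 1000 + 1000 + 100 + 100 + 50 + 10 + 10 + 10 + 5 + 1 + 1 = 3287

3287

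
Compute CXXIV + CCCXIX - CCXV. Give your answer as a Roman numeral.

CXXIV = 124, CCCXIX = 319, CCXV = 215
124 + 319 = 443
443 - 215 = 228

CCXXVIII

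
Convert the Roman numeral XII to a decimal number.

XII: X=10, I=1, I=1
10 + 1 + 1 = 12

12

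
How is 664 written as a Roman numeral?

Convert 664 to Roman numerals:
  664 contains 1×500 (D)
  164 contains 1×100 (C)
  64 contains 1×50 (L)
  14 contains 1×10 (X)
  4 contains 1×4 (IV)

DCLXIV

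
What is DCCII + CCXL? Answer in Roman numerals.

DCCII = 702
CCXL = 240
702 + 240 = 942

CMXLII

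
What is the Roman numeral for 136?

Convert 136 to Roman numerals:
  136 contains 1×100 (C)
  36 contains 3×10 (XXX)
  6 contains 1×5 (V)
  1 contains 1×1 (I)

CXXXVI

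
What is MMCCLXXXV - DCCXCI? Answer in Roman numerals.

MMCCLXXXV = 2285
DCCXCI = 791
2285 - 791 = 1494

MCDXCIV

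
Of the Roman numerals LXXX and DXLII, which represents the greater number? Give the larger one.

LXXX = 80
DXLII = 542
542 is larger

DXLII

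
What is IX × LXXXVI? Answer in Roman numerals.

IX = 9
LXXXVI = 86
9 × 86 = 774

DCCLXXIV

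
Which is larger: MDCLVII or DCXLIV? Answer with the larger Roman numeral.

MDCLVII = 1657
DCXLIV = 644
1657 is larger

MDCLVII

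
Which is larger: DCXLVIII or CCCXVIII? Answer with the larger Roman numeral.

DCXLVIII = 648
CCCXVIII = 318
648 is larger

DCXLVIII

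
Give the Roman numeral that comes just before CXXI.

CXXI = 121, so the previous integer is 121 - 1 = 120

CXX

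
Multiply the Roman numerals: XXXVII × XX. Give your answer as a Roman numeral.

XXXVII = 37
XX = 20
37 × 20 = 740

DCCXL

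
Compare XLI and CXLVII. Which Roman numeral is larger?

XLI = 41
CXLVII = 147
147 is larger

CXLVII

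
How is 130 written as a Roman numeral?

Convert 130 to Roman numerals:
  130 contains 1×100 (C)
  30 contains 3×10 (XXX)

CXXX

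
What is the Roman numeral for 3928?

Convert 3928 to Roman numerals:
  3928 contains 3×1000 (MMM)
  928 contains 1×900 (CM)
  28 contains 2×10 (XX)
  8 contains 1×5 (V)
  3 contains 3×1 (III)

MMMCMXXVIII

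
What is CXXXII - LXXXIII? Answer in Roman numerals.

CXXXII = 132
LXXXIII = 83
132 - 83 = 49

XLIX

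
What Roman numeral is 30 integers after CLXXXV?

CLXXXV = 185
185 + 30 = 215

CCXV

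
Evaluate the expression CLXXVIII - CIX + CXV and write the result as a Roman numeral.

CLXXVIII = 178, CIX = 109, CXV = 115
178 - 109 = 69
69 + 115 = 184

CLXXXIV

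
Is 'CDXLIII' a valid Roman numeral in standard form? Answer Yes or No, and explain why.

'CDXLIII': Check the rules: uses only the symbols I, V, X, L, C, D, M; no symbol is repeated more than three times in a row; V, L and D each appear at most once; the only places a smaller symbol precedes a larger one are the allowed subtractive pairs CD, XL, the symbol right after such a pair (if any) is smaller than the pair's first symbol, and otherwise the values never increase from left to right. Value: CD (400) + XL (40) + I (1) + I (1) + I (1) = 443. So it is a valid standard Roman numeral.

Yes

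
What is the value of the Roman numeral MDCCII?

MDCCII: M=1000, D=500, C=100, C=100, I=1, I=1
1000 + 500 + 100 + 100 + 1 + 1 = 1702

1702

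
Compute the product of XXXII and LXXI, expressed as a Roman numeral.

XXXII = 32
LXXI = 71
32 × 71 = 2272

MMCCLXXII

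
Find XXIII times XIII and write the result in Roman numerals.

XXIII = 23
XIII = 13
23 × 13 = 299

CCXCIX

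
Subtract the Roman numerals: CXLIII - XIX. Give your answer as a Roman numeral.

CXLIII = 143
XIX = 19
143 - 19 = 124

CXXIV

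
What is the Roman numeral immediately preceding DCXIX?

DCXIX = 619; previous is 618

DCXVIII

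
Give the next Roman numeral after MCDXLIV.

MCDXLIV = 1444, so the next integer is 1444 + 1 = 1445

MCDXLV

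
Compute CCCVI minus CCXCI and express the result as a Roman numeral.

CCCVI = 306
CCXCI = 291
306 - 291 = 15

XV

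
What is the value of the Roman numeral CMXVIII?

CMXVIII: CM=900, X=10, V=5, I=1, I=1, I=1
900 + 10 + 5 + 1 + 1 + 1 = 918

918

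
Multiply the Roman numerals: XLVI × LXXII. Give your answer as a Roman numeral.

XLVI = 46
LXXII = 72
46 × 72 = 3312

MMMCCCXII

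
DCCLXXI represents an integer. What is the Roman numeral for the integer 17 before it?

DCCLXXI = 771
771 - 17 = 754

DCCLIV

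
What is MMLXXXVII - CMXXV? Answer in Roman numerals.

MMLXXXVII = 2087
CMXXV = 925
2087 - 925 = 1162

MCLXII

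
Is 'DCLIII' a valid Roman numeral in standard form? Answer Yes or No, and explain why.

'DCLIII': Check the rules: uses only the symbols I, V, X, L, C, D, M; no symbol is repeated more than three times in a row; V, L and D each appear at most once; no smaller symbol precedes a larger one (values never increase from left to right). Value: D (500) + C (100) + L (50) + I (1) + I (1) + I (1) = 653. So it is a valid standard Roman numeral.

Yes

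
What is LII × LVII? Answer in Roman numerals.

LII = 52
LVII = 57
52 × 57 = 2964

MMCMLXIV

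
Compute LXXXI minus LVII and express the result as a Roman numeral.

LXXXI = 81
LVII = 57
81 - 57 = 24

XXIV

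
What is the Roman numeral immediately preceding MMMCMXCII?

MMMCMXCII = 3992, so the previous integer is 3992 - 1 = 3991

MMMCMXCI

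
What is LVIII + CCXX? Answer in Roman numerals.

LVIII = 58
CCXX = 220
58 + 220 = 278

CCLXXVIII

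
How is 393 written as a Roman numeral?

Convert 393 to Roman numerals:
  393 contains 3×100 (CCC)
  93 contains 1×90 (XC)
  3 contains 3×1 (III)

CCCXCIII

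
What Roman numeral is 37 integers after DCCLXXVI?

DCCLXXVI = 776
776 + 37 = 813

DCCCXIII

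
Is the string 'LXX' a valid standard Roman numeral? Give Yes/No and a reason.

'LXX': Check the rules: uses only the symbols I, V, X, L, C, D, M; no symbol is repeated more than three times in a row; V, L and D each appear at most once; no smaller symbol precedes a larger one (values never increase from left to right). Value: L (50) + X (10) + X (10) = 70. So it is a valid standard Roman numeral.

Yes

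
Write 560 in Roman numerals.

Convert 560 to Roman numerals:
  560 contains 1×500 (D)
  60 contains 1×50 (L)
  10 contains 1×10 (X)

DLX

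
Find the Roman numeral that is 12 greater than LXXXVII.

LXXXVII = 87
87 + 12 = 99

XCIX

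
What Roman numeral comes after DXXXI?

DXXXI = 531; next is 532

DXXXII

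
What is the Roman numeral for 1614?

Convert 1614 to Roman numerals:
  1614 contains 1×1000 (M)
  614 contains 1×500 (D)
  114 contains 1×100 (C)
  14 contains 1×10 (X)
  4 contains 1×4 (IV)

MDCXIV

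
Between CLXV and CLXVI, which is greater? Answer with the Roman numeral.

CLXV = 165
CLXVI = 166
166 is larger

CLXVI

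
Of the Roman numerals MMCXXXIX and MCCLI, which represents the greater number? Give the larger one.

MMCXXXIX = 2139
MCCLI = 1251
2139 is larger

MMCXXXIX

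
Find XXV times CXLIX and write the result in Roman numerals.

XXV = 25
CXLIX = 149
25 × 149 = 3725

MMMDCCXXV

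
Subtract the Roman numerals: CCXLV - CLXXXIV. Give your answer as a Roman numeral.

CCXLV = 245
CLXXXIV = 184
245 - 184 = 61

LXI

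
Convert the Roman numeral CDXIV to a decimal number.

CDXIV: CD=400, X=10, IV=4
400 + 10 + 4 = 414

414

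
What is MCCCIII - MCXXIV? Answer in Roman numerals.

MCCCIII = 1303
MCXXIV = 1124
1303 - 1124 = 179

CLXXIX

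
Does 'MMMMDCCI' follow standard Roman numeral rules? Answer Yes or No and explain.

'MMMMDCCI': More than 3 consecutive M's

No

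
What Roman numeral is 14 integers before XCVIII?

XCVIII = 98
98 - 14 = 84

LXXXIV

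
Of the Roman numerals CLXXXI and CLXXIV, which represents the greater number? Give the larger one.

CLXXXI = 181
CLXXIV = 174
181 is larger

CLXXXI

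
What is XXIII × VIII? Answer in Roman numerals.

XXIII = 23
VIII = 8
23 × 8 = 184

CLXXXIV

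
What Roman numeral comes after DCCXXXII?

DCCXXXII = 732, so the next integer is 732 + 1 = 733

DCCXXXIII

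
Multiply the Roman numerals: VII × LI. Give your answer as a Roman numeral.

VII = 7
LI = 51
7 × 51 = 357

CCCLVII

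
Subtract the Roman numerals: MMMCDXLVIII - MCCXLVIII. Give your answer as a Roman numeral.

MMMCDXLVIII = 3448
MCCXLVIII = 1248
3448 - 1248 = 2200

MMCC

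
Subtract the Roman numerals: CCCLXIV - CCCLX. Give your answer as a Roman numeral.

CCCLXIV = 364
CCCLX = 360
364 - 360 = 4

IV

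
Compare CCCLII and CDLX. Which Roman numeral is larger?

CCCLII = 352
CDLX = 460
460 is larger

CDLX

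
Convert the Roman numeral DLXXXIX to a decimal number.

DLXXXIX: D=500, L=50, X=10, X=10, X=10, IX=9
500 + 50 + 10 + 10 + 10 + 9 = 589

589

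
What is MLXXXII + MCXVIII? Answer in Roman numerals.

MLXXXII = 1082
MCXVIII = 1118
1082 + 1118 = 2200

MMCC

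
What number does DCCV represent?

DCCV: D=500, C=100, C=100, V=5
500 + 100 + 100 + 5 = 705

705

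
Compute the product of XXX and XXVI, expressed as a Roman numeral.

XXX = 30
XXVI = 26
30 × 26 = 780

DCCLXXX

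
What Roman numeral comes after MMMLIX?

MMMLIX = 3059, so the next integer is 3059 + 1 = 3060

MMMLX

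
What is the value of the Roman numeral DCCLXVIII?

DCCLXVIII: D=500, C=100, C=100, L=50, X=10, V=5, I=1, I=1, I=1
500 + 100 + 100 + 50 + 10 + 5 + 1 + 1 + 1 = 768

768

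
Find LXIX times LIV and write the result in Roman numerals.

LXIX = 69
LIV = 54
69 × 54 = 3726

MMMDCCXXVI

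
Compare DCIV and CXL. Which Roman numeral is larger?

DCIV = 604
CXL = 140
604 is larger

DCIV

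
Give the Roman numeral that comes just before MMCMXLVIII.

MMCMXLVIII = 2948, so the previous integer is 2948 - 1 = 2947

MMCMXLVII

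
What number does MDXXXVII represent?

MDXXXVII: M=1000, D=500, X=10, X=10, X=10, V=5, I=1, I=1
1000 + 500 + 10 + 10 + 10 + 5 + 1 + 1 = 1537

1537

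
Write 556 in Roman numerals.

Convert 556 to Roman numerals:
  556 contains 1×500 (D)
  56 contains 1×50 (L)
  6 contains 1×5 (V)
  1 contains 1×1 (I)

DLVI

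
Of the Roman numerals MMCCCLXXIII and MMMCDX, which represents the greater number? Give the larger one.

MMCCCLXXIII = 2373
MMMCDX = 3410
3410 is larger

MMMCDX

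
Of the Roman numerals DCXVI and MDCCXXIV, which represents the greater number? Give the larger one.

DCXVI = 616
MDCCXXIV = 1724
1724 is larger

MDCCXXIV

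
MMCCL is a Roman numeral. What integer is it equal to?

MMCCL: M=1000, M=1000, C=100, C=100, L=50
1000 + 1000 + 100 + 100 + 50 = 2250

2250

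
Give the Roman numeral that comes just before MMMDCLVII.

MMMDCLVII = 3657; previous is 3656

MMMDCLVI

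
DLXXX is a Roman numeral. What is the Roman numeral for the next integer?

DLXXX = 580, so the next integer is 580 + 1 = 581

DLXXXI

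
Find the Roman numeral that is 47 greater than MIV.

MIV = 1004
1004 + 47 = 1051

MLI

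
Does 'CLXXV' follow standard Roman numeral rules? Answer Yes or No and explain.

'CLXXV': Check the rules: uses only the symbols I, V, X, L, C, D, M; no symbol is repeated more than three times in a row; V, L and D each appear at most once; no smaller symbol precedes a larger one (values never increase from left to right). Value: C (100) + L (50) + X (10) + X (10) + V (5) = 175. So it is a valid standard Roman numeral.

Yes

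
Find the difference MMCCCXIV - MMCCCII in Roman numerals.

MMCCCXIV = 2314
MMCCCII = 2302
2314 - 2302 = 12

XII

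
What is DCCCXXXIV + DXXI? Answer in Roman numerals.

DCCCXXXIV = 834
DXXI = 521
834 + 521 = 1355

MCCCLV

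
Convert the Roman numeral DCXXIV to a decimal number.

DCXXIV: D=500, C=100, X=10, X=10, IV=4
500 + 100 + 10 + 10 + 4 = 624

624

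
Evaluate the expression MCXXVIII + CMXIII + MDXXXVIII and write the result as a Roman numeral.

MCXXVIII = 1128, CMXIII = 913, MDXXXVIII = 1538
1128 + 913 = 2041
2041 + 1538 = 3579

MMMDLXXIX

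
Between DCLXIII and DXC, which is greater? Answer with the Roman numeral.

DCLXIII = 663
DXC = 590
663 is larger

DCLXIII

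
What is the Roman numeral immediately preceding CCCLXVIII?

CCCLXVIII = 368; previous is 367

CCCLXVII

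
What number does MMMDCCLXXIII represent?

MMMDCCLXXIII: M=1000, M=1000, M=1000, D=500, C=100, C=100, L=50, X=10, X=10, I=1, I=1, I=1
1000 + 1000 + 1000 + 500 + 100 + 100 + 50 + 10 + 10 + 1 + 1 + 1 = 3773

3773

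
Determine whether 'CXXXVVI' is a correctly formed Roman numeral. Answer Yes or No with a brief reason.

'CXXXVVI': V should not appear more than once

No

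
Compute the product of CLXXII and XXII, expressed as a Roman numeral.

CLXXII = 172
XXII = 22
172 × 22 = 3784

MMMDCCLXXXIV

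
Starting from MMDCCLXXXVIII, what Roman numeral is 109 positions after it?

MMDCCLXXXVIII = 2788
2788 + 109 = 2897

MMDCCCXCVII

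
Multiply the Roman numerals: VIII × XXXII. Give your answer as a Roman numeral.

VIII = 8
XXXII = 32
8 × 32 = 256

CCLVI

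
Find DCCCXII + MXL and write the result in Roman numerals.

DCCCXII = 812
MXL = 1040
812 + 1040 = 1852

MDCCCLII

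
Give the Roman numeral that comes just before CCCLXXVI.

CCCLXXVI = 376, so the previous integer is 376 - 1 = 375

CCCLXXV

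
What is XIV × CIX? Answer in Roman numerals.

XIV = 14
CIX = 109
14 × 109 = 1526

MDXXVI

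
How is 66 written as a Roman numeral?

Convert 66 to Roman numerals:
  66 contains 1×50 (L)
  16 contains 1×10 (X)
  6 contains 1×5 (V)
  1 contains 1×1 (I)

LXVI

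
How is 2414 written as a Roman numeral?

Convert 2414 to Roman numerals:
  2414 contains 2×1000 (MM)
  414 contains 1×400 (CD)
  14 contains 1×10 (X)
  4 contains 1×4 (IV)

MMCDXIV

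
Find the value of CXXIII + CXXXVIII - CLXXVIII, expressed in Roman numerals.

CXXIII = 123, CXXXVIII = 138, CLXXVIII = 178
123 + 138 = 261
261 - 178 = 83

LXXXIII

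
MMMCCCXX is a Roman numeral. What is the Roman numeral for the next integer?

MMMCCCXX = 3320, so the next integer is 3320 + 1 = 3321

MMMCCCXXI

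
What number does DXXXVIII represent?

DXXXVIII: D=500, X=10, X=10, X=10, V=5, I=1, I=1, I=1
500 + 10 + 10 + 10 + 5 + 1 + 1 + 1 = 538

538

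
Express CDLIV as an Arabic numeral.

CDLIV: CD=400, L=50, IV=4
400 + 50 + 4 = 454

454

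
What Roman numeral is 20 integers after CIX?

CIX = 109
109 + 20 = 129

CXXIX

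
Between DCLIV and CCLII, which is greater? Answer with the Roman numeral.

DCLIV = 654
CCLII = 252
654 is larger

DCLIV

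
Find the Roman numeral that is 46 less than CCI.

CCI = 201
201 - 46 = 155

CLV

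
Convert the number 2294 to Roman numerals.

Convert 2294 to Roman numerals:
  2294 contains 2×1000 (MM)
  294 contains 2×100 (CC)
  94 contains 1×90 (XC)
  4 contains 1×4 (IV)

MMCCXCIV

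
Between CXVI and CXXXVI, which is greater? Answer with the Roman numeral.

CXVI = 116
CXXXVI = 136
136 is larger

CXXXVI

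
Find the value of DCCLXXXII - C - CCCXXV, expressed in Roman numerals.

DCCLXXXII = 782, C = 100, CCCXXV = 325
782 - 100 = 682
682 - 325 = 357

CCCLVII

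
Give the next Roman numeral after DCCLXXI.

DCCLXXI = 771, so the next integer is 771 + 1 = 772

DCCLXXII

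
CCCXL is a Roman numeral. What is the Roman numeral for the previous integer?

CCCXL = 340; previous is 339

CCCXXXIX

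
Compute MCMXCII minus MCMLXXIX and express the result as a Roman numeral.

MCMXCII = 1992
MCMLXXIX = 1979
1992 - 1979 = 13

XIII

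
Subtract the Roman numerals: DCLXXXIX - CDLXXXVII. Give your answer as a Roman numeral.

DCLXXXIX = 689
CDLXXXVII = 487
689 - 487 = 202

CCII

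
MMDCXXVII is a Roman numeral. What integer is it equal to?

MMDCXXVII: M=1000, M=1000, D=500, C=100, X=10, X=10, V=5, I=1, I=1
1000 + 1000 + 500 + 100 + 10 + 10 + 5 + 1 + 1 = 2627

2627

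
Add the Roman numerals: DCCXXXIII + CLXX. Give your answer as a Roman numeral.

DCCXXXIII = 733
CLXX = 170
733 + 170 = 903

CMIII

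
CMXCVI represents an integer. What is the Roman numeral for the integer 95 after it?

CMXCVI = 996
996 + 95 = 1091

MXCI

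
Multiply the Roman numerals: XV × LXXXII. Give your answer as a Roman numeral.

XV = 15
LXXXII = 82
15 × 82 = 1230

MCCXXX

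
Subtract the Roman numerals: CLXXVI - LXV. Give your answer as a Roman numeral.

CLXXVI = 176
LXV = 65
176 - 65 = 111

CXI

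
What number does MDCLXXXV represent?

MDCLXXXV: M=1000, D=500, C=100, L=50, X=10, X=10, X=10, V=5
1000 + 500 + 100 + 50 + 10 + 10 + 10 + 5 = 1685

1685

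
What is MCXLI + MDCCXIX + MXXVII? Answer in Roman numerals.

MCXLI = 1141, MDCCXIX = 1719, MXXVII = 1027
1141 + 1719 = 2860
2860 + 1027 = 3887

MMMDCCCLXXXVII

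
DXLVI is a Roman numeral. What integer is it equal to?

DXLVI: D=500, XL=40, V=5, I=1
500 + 40 + 5 + 1 = 546

546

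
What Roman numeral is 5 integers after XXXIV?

XXXIV = 34
34 + 5 = 39

XXXIX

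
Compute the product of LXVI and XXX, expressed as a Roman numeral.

LXVI = 66
XXX = 30
66 × 30 = 1980

MCMLXXX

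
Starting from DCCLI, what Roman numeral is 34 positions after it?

DCCLI = 751
751 + 34 = 785

DCCLXXXV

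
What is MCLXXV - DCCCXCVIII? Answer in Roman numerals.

MCLXXV = 1175
DCCCXCVIII = 898
1175 - 898 = 277

CCLXXVII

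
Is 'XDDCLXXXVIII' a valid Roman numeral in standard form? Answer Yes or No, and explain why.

'XDDCLXXXVIII': D should not appear more than once

No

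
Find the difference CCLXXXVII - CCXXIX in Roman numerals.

CCLXXXVII = 287
CCXXIX = 229
287 - 229 = 58

LVIII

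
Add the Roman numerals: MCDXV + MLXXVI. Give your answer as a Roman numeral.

MCDXV = 1415
MLXXVI = 1076
1415 + 1076 = 2491

MMCDXCI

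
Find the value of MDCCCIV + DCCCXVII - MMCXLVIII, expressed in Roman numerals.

MDCCCIV = 1804, DCCCXVII = 817, MMCXLVIII = 2148
1804 + 817 = 2621
2621 - 2148 = 473

CDLXXIII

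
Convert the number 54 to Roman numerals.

Convert 54 to Roman numerals:
  54 contains 1×50 (L)
  4 contains 1×4 (IV)

LIV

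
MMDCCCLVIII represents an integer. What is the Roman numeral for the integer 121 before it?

MMDCCCLVIII = 2858
2858 - 121 = 2737

MMDCCXXXVII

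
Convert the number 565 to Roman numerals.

Convert 565 to Roman numerals:
  565 contains 1×500 (D)
  65 contains 1×50 (L)
  15 contains 1×10 (X)
  5 contains 1×5 (V)

DLXV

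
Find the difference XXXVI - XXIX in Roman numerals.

XXXVI = 36
XXIX = 29
36 - 29 = 7

VII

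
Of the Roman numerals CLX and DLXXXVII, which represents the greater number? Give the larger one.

CLX = 160
DLXXXVII = 587
587 is larger

DLXXXVII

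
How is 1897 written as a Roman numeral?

Convert 1897 to Roman numerals:
  1897 contains 1×1000 (M)
  897 contains 1×500 (D)
  397 contains 3×100 (CCC)
  97 contains 1×90 (XC)
  7 contains 1×5 (V)
  2 contains 2×1 (II)

MDCCCXCVII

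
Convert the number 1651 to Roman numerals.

Convert 1651 to Roman numerals:
  1651 contains 1×1000 (M)
  651 contains 1×500 (D)
  151 contains 1×100 (C)
  51 contains 1×50 (L)
  1 contains 1×1 (I)

MDCLI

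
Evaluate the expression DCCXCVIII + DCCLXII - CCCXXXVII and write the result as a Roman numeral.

DCCXCVIII = 798, DCCLXII = 762, CCCXXXVII = 337
798 + 762 = 1560
1560 - 337 = 1223

MCCXXIII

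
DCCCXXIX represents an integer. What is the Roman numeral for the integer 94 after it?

DCCCXXIX = 829
829 + 94 = 923

CMXXIII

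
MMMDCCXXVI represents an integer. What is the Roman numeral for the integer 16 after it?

MMMDCCXXVI = 3726
3726 + 16 = 3742

MMMDCCXLII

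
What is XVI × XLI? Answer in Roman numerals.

XVI = 16
XLI = 41
16 × 41 = 656

DCLVI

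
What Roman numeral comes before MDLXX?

MDLXX = 1570; previous is 1569

MDLXIX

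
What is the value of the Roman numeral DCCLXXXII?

DCCLXXXII: D=500, C=100, C=100, L=50, X=10, X=10, X=10, I=1, I=1
500 + 100 + 100 + 50 + 10 + 10 + 10 + 1 + 1 = 782

782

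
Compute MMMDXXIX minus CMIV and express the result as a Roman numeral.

MMMDXXIX = 3529
CMIV = 904
3529 - 904 = 2625

MMDCXXV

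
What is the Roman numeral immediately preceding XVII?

XVII = 17, so the previous integer is 17 - 1 = 16

XVI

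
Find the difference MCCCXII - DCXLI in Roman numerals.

MCCCXII = 1312
DCXLI = 641
1312 - 641 = 671

DCLXXI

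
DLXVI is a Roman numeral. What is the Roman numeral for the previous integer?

DLXVI = 566, so the previous integer is 566 - 1 = 565

DLXV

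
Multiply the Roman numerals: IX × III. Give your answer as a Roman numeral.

IX = 9
III = 3
9 × 3 = 27

XXVII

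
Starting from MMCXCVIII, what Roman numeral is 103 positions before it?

MMCXCVIII = 2198
2198 - 103 = 2095

MMXCV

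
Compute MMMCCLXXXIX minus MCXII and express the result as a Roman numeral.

MMMCCLXXXIX = 3289
MCXII = 1112
3289 - 1112 = 2177

MMCLXXVII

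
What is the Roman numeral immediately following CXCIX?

CXCIX = 199, so the next integer is 199 + 1 = 200

CC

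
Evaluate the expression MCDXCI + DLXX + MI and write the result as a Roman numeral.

MCDXCI = 1491, DLXX = 570, MI = 1001
1491 + 570 = 2061
2061 + 1001 = 3062

MMMLXII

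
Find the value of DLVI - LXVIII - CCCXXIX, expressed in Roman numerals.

DLVI = 556, LXVIII = 68, CCCXXIX = 329
556 - 68 = 488
488 - 329 = 159

CLIX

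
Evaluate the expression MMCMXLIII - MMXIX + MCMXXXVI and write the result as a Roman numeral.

MMCMXLIII = 2943, MMXIX = 2019, MCMXXXVI = 1936
2943 - 2019 = 924
924 + 1936 = 2860

MMDCCCLX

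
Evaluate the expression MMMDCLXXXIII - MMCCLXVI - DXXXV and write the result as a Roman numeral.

MMMDCLXXXIII = 3683, MMCCLXVI = 2266, DXXXV = 535
3683 - 2266 = 1417
1417 - 535 = 882

DCCCLXXXII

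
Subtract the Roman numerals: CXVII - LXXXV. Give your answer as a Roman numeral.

CXVII = 117
LXXXV = 85
117 - 85 = 32

XXXII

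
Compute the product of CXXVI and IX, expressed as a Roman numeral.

CXXVI = 126
IX = 9
126 × 9 = 1134

MCXXXIV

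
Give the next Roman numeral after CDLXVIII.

CDLXVIII = 468; next is 469

CDLXIX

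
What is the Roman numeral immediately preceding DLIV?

DLIV = 554, so the previous integer is 554 - 1 = 553

DLIII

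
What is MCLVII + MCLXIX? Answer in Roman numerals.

MCLVII = 1157
MCLXIX = 1169
1157 + 1169 = 2326

MMCCCXXVI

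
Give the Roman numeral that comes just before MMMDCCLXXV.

MMMDCCLXXV = 3775, so the previous integer is 3775 - 1 = 3774

MMMDCCLXXIV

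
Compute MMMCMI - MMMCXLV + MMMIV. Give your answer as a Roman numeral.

MMMCMI = 3901, MMMCXLV = 3145, MMMIV = 3004
3901 - 3145 = 756
756 + 3004 = 3760

MMMDCCLX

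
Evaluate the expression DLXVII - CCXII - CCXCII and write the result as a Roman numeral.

DLXVII = 567, CCXII = 212, CCXCII = 292
567 - 212 = 355
355 - 292 = 63

LXIII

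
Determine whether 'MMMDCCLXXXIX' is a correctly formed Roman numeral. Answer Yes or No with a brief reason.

'MMMDCCLXXXIX': Check the rules: uses only the symbols I, V, X, L, C, D, M; no symbol is repeated more than three times in a row; V, L and D each appear at most once; the only place a smaller symbol precedes a larger one is the allowed subtractive pair IX, the symbol right after such a pair (if any) is smaller than the pair's first symbol, and otherwise the values never increase from left to right. Value: M (1000) + M (1000) + M (1000) + D (500) + C (100) + C (100) + L (50) + X (10) + X (10) + X (10) + IX (9) = 3789. So it is a valid standard Roman numeral.

Yes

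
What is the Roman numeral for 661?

Convert 661 to Roman numerals:
  661 contains 1×500 (D)
  161 contains 1×100 (C)
  61 contains 1×50 (L)
  11 contains 1×10 (X)
  1 contains 1×1 (I)

DCLXI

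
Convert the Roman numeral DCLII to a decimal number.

DCLII: D=500, C=100, L=50, I=1, I=1
500 + 100 + 50 + 1 + 1 = 652

652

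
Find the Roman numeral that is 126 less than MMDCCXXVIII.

MMDCCXXVIII = 2728
2728 - 126 = 2602

MMDCII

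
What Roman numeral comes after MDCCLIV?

MDCCLIV = 1754; next is 1755

MDCCLV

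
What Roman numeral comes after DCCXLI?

DCCXLI = 741, so the next integer is 741 + 1 = 742

DCCXLII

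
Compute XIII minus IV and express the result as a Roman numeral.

XIII = 13
IV = 4
13 - 4 = 9

IX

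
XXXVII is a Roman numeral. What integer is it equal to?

XXXVII: X=10, X=10, X=10, V=5, I=1, I=1
10 + 10 + 10 + 5 + 1 + 1 = 37

37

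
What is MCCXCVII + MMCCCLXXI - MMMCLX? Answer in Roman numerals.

MCCXCVII = 1297, MMCCCLXXI = 2371, MMMCLX = 3160
1297 + 2371 = 3668
3668 - 3160 = 508

DVIII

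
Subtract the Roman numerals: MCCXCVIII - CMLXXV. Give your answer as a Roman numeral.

MCCXCVIII = 1298
CMLXXV = 975
1298 - 975 = 323

CCCXXIII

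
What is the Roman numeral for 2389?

Convert 2389 to Roman numerals:
  2389 contains 2×1000 (MM)
  389 contains 3×100 (CCC)
  89 contains 1×50 (L)
  39 contains 3×10 (XXX)
  9 contains 1×9 (IX)

MMCCCLXXXIX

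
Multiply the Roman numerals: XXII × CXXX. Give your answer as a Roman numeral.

XXII = 22
CXXX = 130
22 × 130 = 2860

MMDCCCLX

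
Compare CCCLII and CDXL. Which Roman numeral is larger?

CCCLII = 352
CDXL = 440
440 is larger

CDXL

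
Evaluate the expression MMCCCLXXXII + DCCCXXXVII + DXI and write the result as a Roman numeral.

MMCCCLXXXII = 2382, DCCCXXXVII = 837, DXI = 511
2382 + 837 = 3219
3219 + 511 = 3730

MMMDCCXXX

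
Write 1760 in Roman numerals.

Convert 1760 to Roman numerals:
  1760 contains 1×1000 (M)
  760 contains 1×500 (D)
  260 contains 2×100 (CC)
  60 contains 1×50 (L)
  10 contains 1×10 (X)

MDCCLX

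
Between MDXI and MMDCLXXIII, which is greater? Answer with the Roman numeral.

MDXI = 1511
MMDCLXXIII = 2673
2673 is larger

MMDCLXXIII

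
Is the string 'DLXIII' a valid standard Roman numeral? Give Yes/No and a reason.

'DLXIII': Check the rules: uses only the symbols I, V, X, L, C, D, M; no symbol is repeated more than three times in a row; V, L and D each appear at most once; no smaller symbol precedes a larger one (values never increase from left to right). Value: D (500) + L (50) + X (10) + I (1) + I (1) + I (1) = 563. So it is a valid standard Roman numeral.

Yes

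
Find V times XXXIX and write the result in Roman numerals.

V = 5
XXXIX = 39
5 × 39 = 195

CXCV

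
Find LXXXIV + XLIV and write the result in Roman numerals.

LXXXIV = 84
XLIV = 44
84 + 44 = 128

CXXVIII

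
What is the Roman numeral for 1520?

Convert 1520 to Roman numerals:
  1520 contains 1×1000 (M)
  520 contains 1×500 (D)
  20 contains 2×10 (XX)

MDXX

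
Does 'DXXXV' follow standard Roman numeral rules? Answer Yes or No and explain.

'DXXXV': Check the rules: uses only the symbols I, V, X, L, C, D, M; no symbol is repeated more than three times in a row; V, L and D each appear at most once; no smaller symbol precedes a larger one (values never increase from left to right). Value: D (500) + X (10) + X (10) + X (10) + V (5) = 535. So it is a valid standard Roman numeral.

Yes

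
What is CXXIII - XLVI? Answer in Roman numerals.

CXXIII = 123
XLVI = 46
123 - 46 = 77

LXXVII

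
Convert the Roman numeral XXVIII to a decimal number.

XXVIII: X=10, X=10, V=5, I=1, I=1, I=1
10 + 10 + 5 + 1 + 1 + 1 = 28

28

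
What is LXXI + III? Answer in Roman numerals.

LXXI = 71
III = 3
71 + 3 = 74

LXXIV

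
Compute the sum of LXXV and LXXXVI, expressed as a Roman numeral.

LXXV = 75
LXXXVI = 86
75 + 86 = 161

CLXI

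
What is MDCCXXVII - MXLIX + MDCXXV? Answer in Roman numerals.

MDCCXXVII = 1727, MXLIX = 1049, MDCXXV = 1625
1727 - 1049 = 678
678 + 1625 = 2303

MMCCCIII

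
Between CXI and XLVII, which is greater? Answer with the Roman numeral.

CXI = 111
XLVII = 47
111 is larger

CXI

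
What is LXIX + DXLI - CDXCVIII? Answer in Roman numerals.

LXIX = 69, DXLI = 541, CDXCVIII = 498
69 + 541 = 610
610 - 498 = 112

CXII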